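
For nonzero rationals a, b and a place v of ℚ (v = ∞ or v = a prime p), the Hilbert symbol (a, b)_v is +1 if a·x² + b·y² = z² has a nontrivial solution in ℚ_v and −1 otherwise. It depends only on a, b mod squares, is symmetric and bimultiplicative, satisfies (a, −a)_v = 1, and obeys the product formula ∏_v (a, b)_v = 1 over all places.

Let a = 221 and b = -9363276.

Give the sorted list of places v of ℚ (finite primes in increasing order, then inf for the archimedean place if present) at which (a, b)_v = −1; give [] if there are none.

[13, 19]

Mod squares: a ≡ 221, b ≡ -19. Check v ∈ {∞, 2, 3, 13, 17, 19}.
v=13: a=13^1·(≡4), b=13^2·(≡2) mod 13; (4|13)=+1, (2|13)=-1; (−1)^{1·2·6}·(+1)^2·(-1)^1 = -1.
v=2: v_2(a)=0, v_2(b)=2; units ≡ 5, 5 (mod 8); ε·ε+αω+βω = 0·0+0·1+2·1 ≡ 0  ⇒  (a,b)_2 = +1.
v=19: a=19^0·(≡12), b=19^1·(≡18) mod 19; (12|19)=-1, (18|19)=-1; (−1)^{0·1·9}·(-1)^1·(-1)^0 = -1.
v=17: a=17^1·(≡13), b=17^0·(≡1) mod 17; (13|17)=+1, (1|17)=+1; (−1)^{1·0·8}·(+1)^0·(+1)^1 = +1.
v=3: a=3^0·(≡2), b=3^6·(≡2) mod 3; (2|3)=-1, (2|3)=-1; (−1)^{0·6·1}·(-1)^6·(-1)^0 = +1.
v=∞: 221 > 0 and -19 < 0  ⇒  (a,b)_∞ = +1.
(221, -19 / ℚ) ramifies at {13, 19}: a division algebra.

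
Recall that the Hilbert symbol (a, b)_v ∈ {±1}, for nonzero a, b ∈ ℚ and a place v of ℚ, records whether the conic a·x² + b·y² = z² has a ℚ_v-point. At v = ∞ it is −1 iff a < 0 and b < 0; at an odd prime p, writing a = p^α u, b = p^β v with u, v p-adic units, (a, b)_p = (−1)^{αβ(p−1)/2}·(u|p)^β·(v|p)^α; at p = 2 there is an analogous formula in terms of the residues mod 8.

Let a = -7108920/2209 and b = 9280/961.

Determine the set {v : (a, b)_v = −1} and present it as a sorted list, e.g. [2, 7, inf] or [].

[13, 31]

(a, b) ≡ (-4030, 145) mod (ℚ^×)²; places V = {2, 3, 5, 7, 13, 29, 31, 47, ∞}.
(a,b)_3: α=2, u≡2; β=0, v≡1 (mod 3); (2|3)=-1, (1|3)=+1; sign (−1)^0·-1^0·+1^2 = +1.
(a,b)_2: α=3, β=6; u≡1, v≡1 (mod 8); ε(u)ε(v)=0·0, αω(v)=3·0, βω(u)=6·0; sum ≡ 0  ⇒  +1.
(a,b)_31: α=1, u≡10; β=-2, v≡11 (mod 31); (10|31)=+1, (11|31)=-1; sign (−1)^0·+1^-2·-1^1 = -1.
(a,b)_7: α=2, u≡4; β=0, v≡6 (mod 7); (4|7)=+1, (6|7)=-1; sign (−1)^0·+1^0·-1^2 = +1.
(a,b)_∞: sgn(-4030)=−, sgn(145)=+, so +1.
(a,b)_29: α=0, u≡28; β=1, v≡22 (mod 29); (28|29)=+1, (22|29)=+1; sign (−1)^0·+1^1·+1^0 = +1.
(a,b)_5: α=1, u≡4; β=1, v≡1 (mod 5); (4|5)=+1, (1|5)=+1; sign (−1)^0·+1^1·+1^1 = +1.
(a,b)_47: α=-2, u≡18; β=0, v≡1 (mod 47); (18|47)=+1, (1|47)=+1; sign (−1)^0·+1^0·+1^-2 = +1.
(a,b)_13: α=1, u≡8; β=0, v≡2 (mod 13); (8|13)=-1, (2|13)=-1; sign (−1)^0·-1^0·-1^1 = -1.
(-4030, 145 / ℚ) ramifies at {13, 31}: a division algebra.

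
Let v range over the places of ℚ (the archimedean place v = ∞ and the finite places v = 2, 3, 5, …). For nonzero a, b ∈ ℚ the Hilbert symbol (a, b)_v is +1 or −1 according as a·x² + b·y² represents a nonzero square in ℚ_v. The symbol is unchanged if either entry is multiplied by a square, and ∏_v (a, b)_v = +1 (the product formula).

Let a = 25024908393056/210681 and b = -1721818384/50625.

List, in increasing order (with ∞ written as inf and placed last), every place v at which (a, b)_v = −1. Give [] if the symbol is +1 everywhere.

[2, 13]

(a, b) ≡ (41366, -481) mod (ℚ^×)²; places V = {2, 3, 5, 11, 13, 17, 37, 43, ∞}.
(a,b)_3: α=-6, u≡2; β=-4, v≡2 (mod 3); (2|3)=-1, (2|3)=-1; sign (−1)^0·-1^-4·-1^-6 = +1.
(a,b)_2: α=5, β=4; u≡3, v≡7 (mod 8); ε(u)ε(v)=1·1, αω(v)=5·0, βω(u)=4·1; sum ≡ 1  ⇒  -1.
(a,b)_∞: sgn(41366)=+, sgn(-481)=−, so +1.
(a,b)_13: α=3, u≡3; β=1, v≡11 (mod 13); (3|13)=+1, (11|13)=-1; sign (−1)^0·+1^1·-1^3 = -1.
(a,b)_43: α=3, u≡41; β=2, v≡24 (mod 43); (41|43)=+1, (24|43)=+1; sign (−1)^0·+1^2·+1^3 = +1.
(a,b)_37: α=1, u≡31; β=1, v≡5 (mod 37); (31|37)=-1, (5|37)=-1; sign (−1)^0·-1^1·-1^1 = +1.
(a,b)_5: α=0, u≡1; β=-4, v≡1 (mod 5); (1|5)=+1, (1|5)=+1; sign (−1)^0·+1^-4·+1^0 = +1.
(a,b)_17: α=-2, u≡3; β=0, v≡6 (mod 17); (3|17)=-1, (6|17)=-1; sign (−1)^0·-1^0·-1^-2 = +1.
(a,b)_11: α=2, u≡6; β=2, v≡5 (mod 11); (6|11)=-1, (5|11)=+1; sign (−1)^0·-1^2·+1^2 = +1.
|Ram(41366, -481)| = 2, even; anisotropic at {2, 13}.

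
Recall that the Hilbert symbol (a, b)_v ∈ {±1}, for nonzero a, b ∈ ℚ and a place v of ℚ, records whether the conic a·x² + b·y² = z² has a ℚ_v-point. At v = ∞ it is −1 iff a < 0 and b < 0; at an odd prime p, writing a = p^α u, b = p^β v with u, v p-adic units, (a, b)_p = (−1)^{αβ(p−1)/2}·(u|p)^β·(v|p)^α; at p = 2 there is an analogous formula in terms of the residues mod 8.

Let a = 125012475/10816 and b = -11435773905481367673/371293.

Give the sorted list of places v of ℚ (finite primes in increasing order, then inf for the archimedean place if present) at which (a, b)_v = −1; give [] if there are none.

Mod squares: a ≡ 11339, b ≡ -442221. Check v ∈ {∞, 2, 3, 5, 7, 11, 13, 17, 23, 29}.
v=5: a=5^2·(≡4), b=5^0·(≡4) mod 5; (4|5)=+1, (4|5)=+1; (−1)^{2·0·2}·(+1)^0·(+1)^2 = +1.
v=23: a=23^1·(≡21), b=23^3·(≡4) mod 23; (21|23)=-1, (4|23)=+1; (−1)^{1·3·11}·(-1)^3·(+1)^1 = +1.
v=2: v_2(a)=-6, v_2(b)=0; units ≡ 3, 3 (mod 8); ε·ε+αω+βω = 1·1+-6·1+0·1 ≡ 1  ⇒  (a,b)_2 = -1.
v=3: a=3^2·(≡2), b=3^3·(≡1) mod 3; (2|3)=-1, (1|3)=+1; (−1)^{2·3·1}·(-1)^3·(+1)^2 = -1.
v=29: a=29^1·(≡17), b=29^3·(≡23) mod 29; (17|29)=-1, (23|29)=+1; (−1)^{1·3·14}·(-1)^3·(+1)^1 = -1.
v=13: a=13^-2·(≡10), b=13^-5·(≡3) mod 13; (10|13)=+1, (3|13)=+1; (−1)^{-2·-5·6}·(+1)^-5·(+1)^-2 = +1.
v=∞: 11339 > 0 and -442221 < 0  ⇒  (a,b)_∞ = +1.
v=7: a=7^2·(≡6), b=7^4·(≡2) mod 7; (6|7)=-1, (2|7)=+1; (−1)^{2·4·3}·(-1)^4·(+1)^2 = +1.
v=11: a=11^0·(≡9), b=11^2·(≡1) mod 11; (9|11)=+1, (1|11)=+1; (−1)^{0·2·5}·(+1)^2·(+1)^0 = +1.
v=17: a=17^1·(≡9), b=17^3·(≡5) mod 17; (9|17)=+1, (5|17)=-1; (−1)^{1·3·8}·(+1)^3·(-1)^1 = -1.
|Ram(11339, -442221)| = 4, even; anisotropic at {2, 3, 17, 29}.

[2, 3, 17, 29]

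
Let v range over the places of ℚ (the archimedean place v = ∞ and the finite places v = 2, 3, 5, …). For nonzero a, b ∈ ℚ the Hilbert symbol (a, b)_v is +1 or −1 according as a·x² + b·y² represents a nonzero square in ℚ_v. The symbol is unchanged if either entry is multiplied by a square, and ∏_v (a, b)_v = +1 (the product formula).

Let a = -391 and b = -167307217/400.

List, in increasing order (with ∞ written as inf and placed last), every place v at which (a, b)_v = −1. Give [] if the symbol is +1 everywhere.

[19, inf]

(a, b) ≡ (-391, -3553) mod (ℚ^×)²; places V = {2, 5, 7, 11, 17, 19, 23, 31, ∞}.
(a,b)_2: α=0, β=-4; u≡1, v≡7 (mod 8); ε(u)ε(v)=0·1, αω(v)=0·0, βω(u)=-4·0; sum ≡ 0  ⇒  +1.
(a,b)_∞: sgn(-391)=−, sgn(-3553)=−, so -1.
(a,b)_5: α=0, u≡4; β=-2, v≡3 (mod 5); (4|5)=+1, (3|5)=-1; sign (−1)^0·+1^-2·-1^0 = +1.
(a,b)_11: α=0, u≡5; β=1, v≡2 (mod 11); (5|11)=+1, (2|11)=-1; sign (−1)^0·+1^1·-1^0 = +1.
(a,b)_23: α=1, u≡6; β=0, v≡3 (mod 23); (6|23)=+1, (3|23)=+1; sign (−1)^0·+1^0·+1^1 = +1.
(a,b)_31: α=0, u≡12; β=2, v≡21 (mod 31); (12|31)=-1, (21|31)=-1; sign (−1)^0·-1^2·-1^0 = +1.
(a,b)_17: α=1, u≡11; β=1, v≡10 (mod 17); (11|17)=-1, (10|17)=-1; sign (−1)^0·-1^1·-1^1 = +1.
(a,b)_19: α=0, u≡8; β=1, v≡2 (mod 19); (8|19)=-1, (2|19)=-1; sign (−1)^0·-1^1·-1^0 = -1.
(a,b)_7: α=0, u≡1; β=2, v≡6 (mod 7); (1|7)=+1, (6|7)=-1; sign (−1)^0·+1^2·-1^0 = +1.
(-391, -3553 / ℚ) ramifies at {19, ∞}: a division algebra.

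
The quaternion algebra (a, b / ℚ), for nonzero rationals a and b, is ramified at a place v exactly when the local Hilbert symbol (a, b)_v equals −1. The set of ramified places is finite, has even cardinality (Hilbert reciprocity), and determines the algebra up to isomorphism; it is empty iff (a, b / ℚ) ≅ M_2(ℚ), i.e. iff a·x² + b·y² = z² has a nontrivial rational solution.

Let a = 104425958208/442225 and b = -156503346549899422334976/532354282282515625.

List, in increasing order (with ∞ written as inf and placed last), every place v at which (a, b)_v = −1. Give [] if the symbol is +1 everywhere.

[13, 17]

Mod squares: a ≡ 7293, b ≡ -11. Check v ∈ {∞, 2, 3, 5, 7, 11, 13, 17, 19, 23, 37, 43}.
v=11: a=11^3·(≡9), b=11^9·(≡10) mod 11; (9|11)=+1, (10|11)=-1; (−1)^{3·9·5}·(+1)^9·(-1)^3 = +1.
v=43: a=43^2·(≡8), b=43^0·(≡26) mod 43; (8|43)=-1, (26|43)=-1; (−1)^{2·0·21}·(-1)^0·(-1)^2 = +1.
v=5: a=5^-2·(≡2), b=5^-6·(≡4) mod 5; (2|5)=-1, (4|5)=+1; (−1)^{-2·-6·2}·(-1)^-6·(+1)^-2 = +1.
v=17: a=17^1·(≡15), b=17^2·(≡3) mod 17; (15|17)=+1, (3|17)=-1; (−1)^{1·2·8}·(+1)^2·(-1)^1 = -1.
v=23: a=23^0·(≡3), b=23^-2·(≡12) mod 23; (3|23)=+1, (12|23)=+1; (−1)^{0·-2·11}·(+1)^-2·(+1)^0 = +1.
v=19: a=19^-2·(≡16), b=19^-6·(≡12) mod 19; (16|19)=+1, (12|19)=-1; (−1)^{-2·-6·9}·(+1)^-6·(-1)^-2 = +1.
v=2: v_2(a)=6, v_2(b)=24; units ≡ 5, 5 (mod 8); ε·ε+αω+βω = 0·0+6·1+24·1 ≡ 0  ⇒  (a,b)_2 = +1.
v=7: a=7^-2·(≡6), b=7^0·(≡3) mod 7; (6|7)=-1, (3|7)=-1; (−1)^{-2·0·3}·(-1)^0·(-1)^-2 = +1.
v=3: a=3^1·(≡1), b=3^4·(≡1) mod 3; (1|3)=+1, (1|3)=+1; (−1)^{1·4·1}·(+1)^4·(+1)^1 = +1.
v=37: a=37^0·(≡30), b=37^-2·(≡4) mod 37; (30|37)=+1, (4|37)=+1; (−1)^{0·-2·18}·(+1)^-2·(+1)^0 = +1.
v=13: a=13^1·(≡7), b=13^2·(≡11) mod 13; (7|13)=-1, (11|13)=-1; (−1)^{1·2·6}·(-1)^2·(-1)^1 = -1.
v=∞: 7293 > 0 and -11 < 0  ⇒  (a,b)_∞ = +1.
(7293, -11 / ℚ) ramifies at {13, 17}: a division algebra.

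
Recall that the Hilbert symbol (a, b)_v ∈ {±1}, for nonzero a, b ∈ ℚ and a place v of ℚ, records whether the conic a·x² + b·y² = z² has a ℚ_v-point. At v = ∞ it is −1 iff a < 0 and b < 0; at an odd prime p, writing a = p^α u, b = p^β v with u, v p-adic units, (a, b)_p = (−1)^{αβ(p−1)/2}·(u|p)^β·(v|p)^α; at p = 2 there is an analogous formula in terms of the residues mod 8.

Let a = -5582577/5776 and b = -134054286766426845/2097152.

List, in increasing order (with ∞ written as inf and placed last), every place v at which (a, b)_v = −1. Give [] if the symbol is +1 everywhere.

Mod squares: a ≡ -273, b ≡ -10. Check v ∈ {∞, 2, 3, 5, 7, 11, 13, 19}.
v=19: a=19^-2·(≡18), b=19^0·(≡16) mod 19; (18|19)=-1, (16|19)=+1; (−1)^{-2·0·9}·(-1)^0·(+1)^-2 = +1.
v=3: a=3^1·(≡2), b=3^4·(≡2) mod 3; (2|3)=-1, (2|3)=-1; (−1)^{1·4·1}·(-1)^4·(-1)^1 = -1.
v=5: a=5^0·(≡3), b=5^1·(≡3) mod 5; (3|5)=-1, (3|5)=-1; (−1)^{0·1·2}·(-1)^1·(-1)^0 = -1.
v=7: a=7^1·(≡6), b=7^4·(≡1) mod 7; (6|7)=-1, (1|7)=+1; (−1)^{1·4·3}·(-1)^4·(+1)^1 = +1.
v=13: a=13^3·(≡5), b=13^10·(≡12) mod 13; (5|13)=-1, (12|13)=+1; (−1)^{3·10·6}·(-1)^10·(+1)^3 = +1.
v=∞: -273 < 0 and -10 < 0  ⇒  (a,b)_∞ = -1.
v=2: v_2(a)=-4, v_2(b)=-21; units ≡ 7, 3 (mod 8); ε·ε+αω+βω = 1·1+-4·1+-21·0 ≡ 1  ⇒  (a,b)_2 = -1.
v=11: a=11^2·(≡8), b=11^0·(≡3) mod 11; (8|11)=-1, (3|11)=+1; (−1)^{2·0·5}·(-1)^0·(+1)^2 = +1.
Ram(-273, -10) = {2, 3, 5, ∞}; no ℚ_2-point on the conic.

[2, 3, 5, inf]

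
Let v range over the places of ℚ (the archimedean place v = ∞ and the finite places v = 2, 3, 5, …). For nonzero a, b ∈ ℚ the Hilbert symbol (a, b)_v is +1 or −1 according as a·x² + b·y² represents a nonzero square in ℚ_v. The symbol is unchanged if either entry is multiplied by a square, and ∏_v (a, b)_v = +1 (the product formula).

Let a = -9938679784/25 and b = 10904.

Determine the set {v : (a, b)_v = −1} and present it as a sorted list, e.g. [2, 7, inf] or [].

(a, b) ≡ (-1124794, 2726) mod (ℚ^×)²; places V = {2, 5, 11, 29, 41, 43, 47, ∞}.
(a,b)_∞: sgn(-1124794)=−, sgn(2726)=+, so +1.
(a,b)_41: α=1, u≡4; β=0, v≡39 (mod 41); (4|41)=+1, (39|41)=+1; sign (−1)^0·+1^0·+1^1 = +1.
(a,b)_11: α=1, u≡2; β=0, v≡3 (mod 11); (2|11)=-1, (3|11)=+1; sign (−1)^0·-1^0·+1^1 = +1.
(a,b)_43: α=1, u≡2; β=0, v≡25 (mod 43); (2|43)=-1, (25|43)=+1; sign (−1)^0·-1^0·+1^1 = +1.
(a,b)_5: α=-2, u≡1; β=0, v≡4 (mod 5); (1|5)=+1, (4|5)=+1; sign (−1)^0·+1^0·+1^-2 = +1.
(a,b)_2: α=3, β=3; u≡3, v≡3 (mod 8); ε(u)ε(v)=1·1, αω(v)=3·1, βω(u)=3·1; sum ≡ 1  ⇒  -1.
(a,b)_47: α=2, u≡11; β=1, v≡44 (mod 47); (11|47)=-1, (44|47)=-1; sign (−1)^0·-1^1·-1^2 = -1.
(a,b)_29: α=1, u≡7; β=1, v≡28 (mod 29); (7|29)=+1, (28|29)=+1; sign (−1)^0·+1^1·+1^1 = +1.
|Ram(-1124794, 2726)| = 2, even; anisotropic at {2, 47}.

[2, 47]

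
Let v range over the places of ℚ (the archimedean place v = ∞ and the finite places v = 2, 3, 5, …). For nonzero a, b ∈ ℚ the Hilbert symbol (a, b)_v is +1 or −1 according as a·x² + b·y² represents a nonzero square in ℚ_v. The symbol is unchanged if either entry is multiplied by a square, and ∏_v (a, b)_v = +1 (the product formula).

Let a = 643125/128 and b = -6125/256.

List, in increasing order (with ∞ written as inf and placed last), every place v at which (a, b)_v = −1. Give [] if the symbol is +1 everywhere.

[2, 5]

(a, b) ≡ (42, -5) mod (ℚ^×)²; places V = {2, 3, 5, 7, ∞}.
(a,b)_2: α=-7, β=-8; u≡5, v≡3 (mod 8); ε(u)ε(v)=0·1, αω(v)=-7·1, βω(u)=-8·1; sum ≡ 1  ⇒  -1.
(a,b)_5: α=4, u≡3; β=3, v≡1 (mod 5); (3|5)=-1, (1|5)=+1; sign (−1)^0·-1^3·+1^4 = -1.
(a,b)_3: α=1, u≡2; β=0, v≡1 (mod 3); (2|3)=-1, (1|3)=+1; sign (−1)^0·-1^0·+1^1 = +1.
(a,b)_7: α=3, u≡3; β=2, v≡2 (mod 7); (3|7)=-1, (2|7)=+1; sign (−1)^0·-1^2·+1^3 = +1.
(a,b)_∞: sgn(42)=+, sgn(-5)=−, so +1.
(42, -5 / ℚ) ramifies at {2, 5}: a division algebra.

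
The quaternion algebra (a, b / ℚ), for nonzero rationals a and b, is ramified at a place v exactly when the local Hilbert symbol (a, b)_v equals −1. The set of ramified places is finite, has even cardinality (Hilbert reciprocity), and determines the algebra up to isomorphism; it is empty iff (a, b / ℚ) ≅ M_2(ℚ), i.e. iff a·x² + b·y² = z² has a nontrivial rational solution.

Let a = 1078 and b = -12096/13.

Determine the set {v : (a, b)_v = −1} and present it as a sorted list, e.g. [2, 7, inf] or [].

[2, 11]

Mod squares: a ≡ 22, b ≡ -273. Check v ∈ {∞, 2, 3, 7, 11, 13}.
v=13: a=13^0·(≡12), b=13^-1·(≡7) mod 13; (12|13)=+1, (7|13)=-1; (−1)^{0·-1·6}·(+1)^-1·(-1)^0 = +1.
v=7: a=7^2·(≡1), b=7^1·(≡6) mod 7; (1|7)=+1, (6|7)=-1; (−1)^{2·1·3}·(+1)^1·(-1)^2 = +1.
v=11: a=11^1·(≡10), b=11^0·(≡2) mod 11; (10|11)=-1, (2|11)=-1; (−1)^{1·0·5}·(-1)^0·(-1)^1 = -1.
v=2: v_2(a)=1, v_2(b)=6; units ≡ 3, 7 (mod 8); ε·ε+αω+βω = 1·1+1·0+6·1 ≡ 1  ⇒  (a,b)_2 = -1.
v=∞: 22 > 0 and -273 < 0  ⇒  (a,b)_∞ = +1.
v=3: a=3^0·(≡1), b=3^3·(≡2) mod 3; (1|3)=+1, (2|3)=-1; (−1)^{0·3·1}·(+1)^3·(-1)^0 = +1.
Ram(22, -273) = {2, 11}; no ℚ_2-point on the conic.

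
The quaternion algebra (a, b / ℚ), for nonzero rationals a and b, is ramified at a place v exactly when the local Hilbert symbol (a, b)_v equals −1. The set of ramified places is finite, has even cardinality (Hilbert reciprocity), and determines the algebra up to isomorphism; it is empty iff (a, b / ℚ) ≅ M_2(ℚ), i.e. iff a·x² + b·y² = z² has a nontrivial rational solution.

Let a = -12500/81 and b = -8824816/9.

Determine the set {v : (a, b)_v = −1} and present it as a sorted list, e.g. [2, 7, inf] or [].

[11, 13, 19, inf]

(a, b) ≡ (-5, -551551) mod (ℚ^×)²; places V = {2, 3, 5, 7, 11, 13, 19, 29, ∞}.
(a,b)_13: α=0, u≡2; β=1, v≡6 (mod 13); (2|13)=-1, (6|13)=-1; sign (−1)^0·-1^1·-1^0 = -1.
(a,b)_29: α=0, u≡5; β=1, v≡25 (mod 29); (5|29)=+1, (25|29)=+1; sign (−1)^0·+1^1·+1^0 = +1.
(a,b)_3: α=-4, u≡1; β=-2, v≡2 (mod 3); (1|3)=+1, (2|3)=-1; sign (−1)^0·+1^-2·-1^-4 = +1.
(a,b)_∞: sgn(-5)=−, sgn(-551551)=−, so -1.
(a,b)_7: α=0, u≡4; β=1, v≡6 (mod 7); (4|7)=+1, (6|7)=-1; sign (−1)^0·+1^1·-1^0 = +1.
(a,b)_5: α=5, u≡1; β=0, v≡1 (mod 5); (1|5)=+1, (1|5)=+1; sign (−1)^0·+1^0·+1^5 = +1.
(a,b)_2: α=2, β=4; u≡3, v≡1 (mod 8); ε(u)ε(v)=1·0, αω(v)=2·0, βω(u)=4·1; sum ≡ 0  ⇒  +1.
(a,b)_19: α=0, u≡8; β=1, v≡18 (mod 19); (8|19)=-1, (18|19)=-1; sign (−1)^0·-1^1·-1^0 = -1.
(a,b)_11: α=0, u≡10; β=1, v≡2 (mod 11); (10|11)=-1, (2|11)=-1; sign (−1)^0·-1^1·-1^0 = -1.
|Ram(-5, -551551)| = 4, even; anisotropic at {11, 13, 19, ∞}.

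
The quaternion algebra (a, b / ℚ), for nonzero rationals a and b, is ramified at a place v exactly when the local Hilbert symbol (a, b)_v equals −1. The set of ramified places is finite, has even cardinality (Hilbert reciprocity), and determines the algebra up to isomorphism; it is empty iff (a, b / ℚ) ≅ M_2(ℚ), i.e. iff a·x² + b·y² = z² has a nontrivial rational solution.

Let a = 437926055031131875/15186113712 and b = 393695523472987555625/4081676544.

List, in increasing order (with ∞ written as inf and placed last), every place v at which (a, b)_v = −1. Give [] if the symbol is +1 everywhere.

[3, 13, 23, 29]

(a, b) ≡ (15321657, 5681) mod (ℚ^×)²; places V = {2, 3, 5, 7, 11, 13, 17, 19, 23, 29, 31, 53, ∞}.
(a,b)_7: α=-4, u≡2; β=0, v≡1 (mod 7); (2|7)=+1, (1|7)=+1; sign (−1)^0·+1^0·+1^-4 = +1.
(a,b)_17: α=2, u≡4; β=2, v≡14 (mod 17); (4|17)=+1, (14|17)=-1; sign (−1)^0·+1^2·-1^2 = +1.
(a,b)_13: α=3, u≡3; β=3, v≡7 (mod 13); (3|13)=+1, (7|13)=-1; sign (−1)^0·+1^3·-1^3 = -1.
(a,b)_19: α=1, u≡16; β=1, v≡18 (mod 19); (16|19)=+1, (18|19)=-1; sign (−1)^1·+1^1·-1^1 = +1.
(a,b)_∞: sgn(15321657)=+, sgn(5681)=+, so +1.
(a,b)_2: α=-4, β=-8; u≡1, v≡1 (mod 8); ε(u)ε(v)=0·0, αω(v)=-4·0, βω(u)=-8·0; sum ≡ 0  ⇒  +1.
(a,b)_31: α=1, u≡4; β=2, v≡7 (mod 31); (4|31)=+1, (7|31)=+1; sign (−1)^0·+1^2·+1^1 = +1.
(a,b)_5: α=4, u≡3; β=4, v≡1 (mod 5); (3|5)=-1, (1|5)=+1; sign (−1)^0·-1^4·+1^4 = +1.
(a,b)_53: α=2, u≡46; β=2, v≡24 (mod 53); (46|53)=+1, (24|53)=+1; sign (−1)^0·+1^2·+1^2 = +1.
(a,b)_29: α=1, u≡12; β=2, v≡12 (mod 29); (12|29)=-1, (12|29)=-1; sign (−1)^0·-1^2·-1^1 = -1.
(a,b)_11: α=-4, u≡6; β=-6, v≡5 (mod 11); (6|11)=-1, (5|11)=+1; sign (−1)^0·-1^-6·+1^-4 = +1.
(a,b)_3: α=-3, u≡1; β=-2, v≡2 (mod 3); (1|3)=+1, (2|3)=-1; sign (−1)^0·+1^-2·-1^-3 = -1.
(a,b)_23: α=1, u≡21; β=1, v≡19 (mod 23); (21|23)=-1, (19|23)=-1; sign (−1)^1·-1^1·-1^1 = -1.
Ram(15321657, 5681) = {3, 13, 23, 29}; no ℚ_3-point on the conic.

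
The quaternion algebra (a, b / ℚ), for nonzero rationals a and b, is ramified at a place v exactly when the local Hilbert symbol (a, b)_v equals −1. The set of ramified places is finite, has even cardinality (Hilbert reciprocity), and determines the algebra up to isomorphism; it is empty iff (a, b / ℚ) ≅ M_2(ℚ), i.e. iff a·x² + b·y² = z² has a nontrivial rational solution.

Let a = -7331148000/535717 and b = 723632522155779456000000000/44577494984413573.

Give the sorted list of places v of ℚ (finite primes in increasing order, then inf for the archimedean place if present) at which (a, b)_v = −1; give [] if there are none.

[2, 5, 11, 13]

Mod squares: a ≡ -24310, b ≡ 12155. Check v ∈ {∞, 2, 3, 5, 7, 11, 13, 17, 29}.
v=∞: -24310 < 0 and 12155 > 0  ⇒  (a,b)_∞ = +1.
v=5: a=5^3·(≡3), b=5^9·(≡4) mod 5; (3|5)=-1, (4|5)=+1; (−1)^{3·9·2}·(-1)^9·(+1)^3 = -1.
v=13: a=13^-1·(≡7), b=13^-1·(≡9) mod 13; (7|13)=-1, (9|13)=+1; (−1)^{-1·-1·6}·(-1)^-1·(+1)^-1 = -1.
v=7: a=7^-2·(≡1), b=7^-8·(≡3) mod 7; (1|7)=+1, (3|7)=-1; (−1)^{-2·-8·3}·(+1)^-8·(-1)^-2 = +1.
v=3: a=3^4·(≡2), b=3^10·(≡2) mod 3; (2|3)=-1, (2|3)=-1; (−1)^{4·10·1}·(-1)^10·(-1)^4 = +1.
v=2: v_2(a)=5, v_2(b)=16; units ≡ 5, 3 (mod 8); ε·ε+αω+βω = 0·1+5·1+16·1 ≡ 1  ⇒  (a,b)_2 = -1.
v=11: a=11^3·(≡5), b=11^7·(≡1) mod 11; (5|11)=+1, (1|11)=+1; (−1)^{3·7·5}·(+1)^7·(+1)^3 = -1.
v=29: a=29^-2·(≡26), b=29^-6·(≡20) mod 29; (26|29)=-1, (20|29)=+1; (−1)^{-2·-6·14}·(-1)^-6·(+1)^-2 = +1.
v=17: a=17^1·(≡9), b=17^3·(≡2) mod 17; (9|17)=+1, (2|17)=+1; (−1)^{1·3·8}·(+1)^3·(+1)^1 = +1.
|Ram(-24310, 12155)| = 4, even; anisotropic at {2, 5, 11, 13}.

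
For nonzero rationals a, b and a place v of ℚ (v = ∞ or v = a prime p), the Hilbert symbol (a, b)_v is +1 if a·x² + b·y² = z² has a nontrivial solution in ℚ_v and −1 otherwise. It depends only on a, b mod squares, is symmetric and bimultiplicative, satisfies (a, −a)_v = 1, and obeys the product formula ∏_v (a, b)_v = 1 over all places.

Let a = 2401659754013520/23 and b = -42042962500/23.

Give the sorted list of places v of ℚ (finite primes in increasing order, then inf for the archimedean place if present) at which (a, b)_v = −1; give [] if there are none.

[5, 11, 13, 19]

Mod squares: a ≡ 198835, b ≡ -8855. Check v ∈ {∞, 2, 3, 5, 7, 11, 13, 19, 23}.
v=∞: 198835 > 0 and -8855 < 0  ⇒  (a,b)_∞ = +1.
v=5: a=5^1·(≡3), b=5^5·(≡4) mod 5; (3|5)=-1, (4|5)=+1; (−1)^{1·5·2}·(-1)^5·(+1)^1 = -1.
v=7: a=7^1·(≡3), b=7^1·(≡4) mod 7; (3|7)=-1, (4|7)=+1; (−1)^{1·1·3}·(-1)^1·(+1)^1 = +1.
v=19: a=19^1·(≡12), b=19^2·(≡13) mod 19; (12|19)=-1, (13|19)=-1; (−1)^{1·2·9}·(-1)^2·(-1)^1 = -1.
v=2: v_2(a)=4, v_2(b)=2; units ≡ 3, 1 (mod 8); ε·ε+αω+βω = 1·0+4·0+2·1 ≡ 0  ⇒  (a,b)_2 = +1.
v=13: a=13^1·(≡11), b=13^0·(≡2) mod 13; (11|13)=-1, (2|13)=-1; (−1)^{1·0·6}·(-1)^0·(-1)^1 = -1.
v=23: a=23^-1·(≡15), b=23^-1·(≡16) mod 23; (15|23)=-1, (16|23)=+1; (−1)^{-1·-1·11}·(-1)^-1·(+1)^-1 = +1.
v=3: a=3^4·(≡1), b=3^0·(≡1) mod 3; (1|3)=+1, (1|3)=+1; (−1)^{4·0·1}·(+1)^0·(+1)^4 = +1.
v=11: a=11^8·(≡2), b=11^3·(≡1) mod 11; (2|11)=-1, (1|11)=+1; (−1)^{8·3·5}·(-1)^3·(+1)^8 = -1.
(198835, -8855 / ℚ) ramifies at {5, 11, 13, 19}: a division algebra.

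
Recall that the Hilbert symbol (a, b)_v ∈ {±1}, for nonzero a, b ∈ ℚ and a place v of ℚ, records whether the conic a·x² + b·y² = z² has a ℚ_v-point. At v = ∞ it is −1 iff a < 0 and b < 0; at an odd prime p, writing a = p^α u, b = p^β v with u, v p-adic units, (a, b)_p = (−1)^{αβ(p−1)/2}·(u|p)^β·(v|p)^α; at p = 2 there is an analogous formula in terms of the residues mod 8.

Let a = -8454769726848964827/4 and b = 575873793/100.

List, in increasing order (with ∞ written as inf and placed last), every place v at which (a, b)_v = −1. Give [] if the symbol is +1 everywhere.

Mod squares: a ≡ -627, b ≡ 7109553. Check v ∈ {∞, 2, 3, 5, 7, 11, 17, 19, 23, 29}.
v=5: a=5^0·(≡2), b=5^-2·(≡2) mod 5; (2|5)=-1, (2|5)=-1; (−1)^{0·-2·2}·(-1)^-2·(-1)^0 = +1.
v=7: a=7^4·(≡6), b=7^0·(≡6) mod 7; (6|7)=-1, (6|7)=-1; (−1)^{4·0·3}·(-1)^0·(-1)^4 = +1.
v=23: a=23^2·(≡5), b=23^1·(≡21) mod 23; (5|23)=-1, (21|23)=-1; (−1)^{2·1·11}·(-1)^1·(-1)^2 = -1.
v=2: v_2(a)=-2, v_2(b)=-2; units ≡ 5, 1 (mod 8); ε·ε+αω+βω = 0·0+-2·0+-2·1 ≡ 0  ⇒  (a,b)_2 = +1.
v=∞: -627 < 0 and 7109553 > 0  ⇒  (a,b)_∞ = +1.
v=17: a=17^2·(≡1), b=17^1·(≡1) mod 17; (1|17)=+1, (1|17)=+1; (−1)^{2·1·8}·(+1)^1·(+1)^2 = +1.
v=19: a=19^3·(≡11), b=19^1·(≡1) mod 19; (11|19)=+1, (1|19)=+1; (−1)^{3·1·9}·(+1)^1·(+1)^3 = -1.
v=11: a=11^3·(≡1), b=11^1·(≡6) mod 11; (1|11)=+1, (6|11)=-1; (−1)^{3·1·5}·(+1)^1·(-1)^3 = +1.
v=29: a=29^2·(≡11), b=29^1·(≡22) mod 29; (11|29)=-1, (22|29)=+1; (−1)^{2·1·14}·(-1)^1·(+1)^2 = -1.
v=3: a=3^1·(≡1), b=3^5·(≡1) mod 3; (1|3)=+1, (1|3)=+1; (−1)^{1·5·1}·(+1)^5·(+1)^1 = -1.
(-627, 7109553 / ℚ) ramifies at {3, 19, 23, 29}: a division algebra.

[3, 19, 23, 29]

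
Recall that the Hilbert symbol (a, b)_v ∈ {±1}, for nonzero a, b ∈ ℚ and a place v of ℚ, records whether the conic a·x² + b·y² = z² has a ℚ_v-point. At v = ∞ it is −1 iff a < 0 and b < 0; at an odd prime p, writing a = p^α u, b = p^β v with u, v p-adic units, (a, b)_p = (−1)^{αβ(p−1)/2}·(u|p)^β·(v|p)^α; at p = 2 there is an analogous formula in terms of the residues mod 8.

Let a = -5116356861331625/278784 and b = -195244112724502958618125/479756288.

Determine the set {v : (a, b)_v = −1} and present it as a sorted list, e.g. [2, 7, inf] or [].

[2, 5, 13, inf]

Mod squares: a ≡ -65, b ≡ -1178. Check v ∈ {∞, 2, 3, 5, 7, 11, 13, 17, 19, 31, 37}.
v=∞: -65 < 0 and -1178 < 0  ⇒  (a,b)_∞ = -1.
v=13: a=13^3·(≡2), b=13^6·(≡6) mod 13; (2|13)=-1, (6|13)=-1; (−1)^{3·6·6}·(-1)^6·(-1)^3 = -1.
v=2: v_2(a)=-8, v_2(b)=-15; units ≡ 7, 3 (mod 8); ε·ε+αω+βω = 1·1+-8·1+-15·0 ≡ 1  ⇒  (a,b)_2 = -1.
v=17: a=17^2·(≡12), b=17^4·(≡3) mod 17; (12|17)=-1, (3|17)=-1; (−1)^{2·4·8}·(-1)^4·(-1)^2 = +1.
v=3: a=3^-2·(≡1), b=3^0·(≡1) mod 3; (1|3)=+1, (1|3)=+1; (−1)^{-2·0·1}·(+1)^0·(+1)^-2 = +1.
v=11: a=11^-2·(≡5), b=11^-4·(≡8) mod 11; (5|11)=+1, (8|11)=-1; (−1)^{-2·-4·5}·(+1)^-4·(-1)^-2 = +1.
v=5: a=5^3·(≡3), b=5^4·(≡2) mod 5; (3|5)=-1, (2|5)=-1; (−1)^{3·4·2}·(-1)^4·(-1)^3 = -1.
v=19: a=19^0·(≡16), b=19^1·(≡10) mod 19; (16|19)=+1, (10|19)=-1; (−1)^{0·1·9}·(+1)^1·(-1)^0 = +1.
v=37: a=37^2·(≡10), b=37^2·(≡5) mod 37; (10|37)=+1, (5|37)=-1; (−1)^{2·2·18}·(+1)^2·(-1)^2 = +1.
v=31: a=31^2·(≡4), b=31^3·(≡3) mod 31; (4|31)=+1, (3|31)=-1; (−1)^{2·3·15}·(+1)^3·(-1)^2 = +1.
v=7: a=7^2·(≡6), b=7^0·(≡5) mod 7; (6|7)=-1, (5|7)=-1; (−1)^{2·0·3}·(-1)^0·(-1)^2 = +1.
Ram(-65, -1178) = {2, 5, 13, ∞}; no ℚ_2-point on the conic.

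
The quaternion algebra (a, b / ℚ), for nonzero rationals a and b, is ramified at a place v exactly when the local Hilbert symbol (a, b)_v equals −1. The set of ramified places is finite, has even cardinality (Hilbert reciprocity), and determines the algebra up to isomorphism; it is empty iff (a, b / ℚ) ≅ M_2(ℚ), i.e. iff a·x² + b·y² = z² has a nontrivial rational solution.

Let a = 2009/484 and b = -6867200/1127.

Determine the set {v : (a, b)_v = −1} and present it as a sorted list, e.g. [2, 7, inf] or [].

[29, 41]

(a, b) ≡ (41, -24679) mod (ℚ^×)²; places V = {2, 5, 7, 11, 23, 29, 37, 41, ∞}.
(a,b)_2: α=-2, β=8; u≡1, v≡1 (mod 8); ε(u)ε(v)=0·0, αω(v)=-2·0, βω(u)=8·0; sum ≡ 0  ⇒  +1.
(a,b)_23: α=0, u≡8; β=-1, v≡16 (mod 23); (8|23)=+1, (16|23)=+1; sign (−1)^0·+1^-1·+1^0 = +1.
(a,b)_5: α=0, u≡1; β=2, v≡1 (mod 5); (1|5)=+1, (1|5)=+1; sign (−1)^0·+1^2·+1^0 = +1.
(a,b)_41: α=1, u≡40; β=0, v≡15 (mod 41); (40|41)=+1, (15|41)=-1; sign (−1)^0·+1^0·-1^1 = -1.
(a,b)_∞: sgn(41)=+, sgn(-24679)=−, so +1.
(a,b)_37: α=0, u≡16; β=1, v≡30 (mod 37); (16|37)=+1, (30|37)=+1; sign (−1)^0·+1^1·+1^0 = +1.
(a,b)_11: α=-2, u≡10; β=0, v≡9 (mod 11); (10|11)=-1, (9|11)=+1; sign (−1)^0·-1^0·+1^-2 = +1.
(a,b)_7: α=2, u≡6; β=-2, v≡5 (mod 7); (6|7)=-1, (5|7)=-1; sign (−1)^0·-1^-2·-1^2 = +1.
(a,b)_29: α=0, u≡12; β=1, v≡11 (mod 29); (12|29)=-1, (11|29)=-1; sign (−1)^0·-1^1·-1^0 = -1.
(41, -24679 / ℚ) ramifies at {29, 41}: a division algebra.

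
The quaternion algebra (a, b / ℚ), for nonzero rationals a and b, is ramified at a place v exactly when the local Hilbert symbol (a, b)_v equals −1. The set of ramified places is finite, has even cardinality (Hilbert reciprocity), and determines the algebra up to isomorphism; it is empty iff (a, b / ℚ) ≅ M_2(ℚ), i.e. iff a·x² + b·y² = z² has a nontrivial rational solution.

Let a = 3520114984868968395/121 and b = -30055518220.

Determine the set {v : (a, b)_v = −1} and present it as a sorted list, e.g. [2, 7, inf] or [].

[13, 17, 19, 41]

(a, b) ≡ (24395, -7513879555) mod (ℚ^×)²; places V = {2, 3, 5, 7, 11, 13, 17, 19, 29, 41, 43, ∞}.
(a,b)_19: α=2, u≡14; β=1, v≡16 (mod 19); (14|19)=-1, (16|19)=+1; sign (−1)^0·-1^1·+1^2 = -1.
(a,b)_2: α=0, β=2; u≡3, v≡5 (mod 8); ε(u)ε(v)=1·0, αω(v)=0·1, βω(u)=2·1; sum ≡ 0  ⇒  +1.
(a,b)_29: α=2, u≡22; β=1, v≡6 (mod 29); (22|29)=+1, (6|29)=+1; sign (−1)^0·+1^1·+1^2 = +1.
(a,b)_5: α=1, u≡4; β=1, v≡1 (mod 5); (4|5)=+1, (1|5)=+1; sign (−1)^0·+1^1·+1^1 = +1.
(a,b)_43: α=2, u≡1; β=1, v≡19 (mod 43); (1|43)=+1, (19|43)=-1; sign (−1)^0·+1^1·-1^2 = +1.
(a,b)_3: α=2, u≡2; β=0, v≡2 (mod 3); (2|3)=-1, (2|3)=-1; sign (−1)^0·-1^0·-1^2 = +1.
(a,b)_13: α=4, u≡8; β=1, v≡12 (mod 13); (8|13)=-1, (12|13)=+1; sign (−1)^0·-1^1·+1^4 = -1.
(a,b)_17: α=1, u≡14; β=1, v≡1 (mod 17); (14|17)=-1, (1|17)=+1; sign (−1)^0·-1^1·+1^1 = -1.
(a,b)_41: α=1, u≡39; β=1, v≡7 (mod 41); (39|41)=+1, (7|41)=-1; sign (−1)^0·+1^1·-1^1 = -1.
(a,b)_∞: sgn(24395)=+, sgn(-7513879555)=−, so +1.
(a,b)_7: α=1, u≡3; β=1, v≡1 (mod 7); (3|7)=-1, (1|7)=+1; sign (−1)^1·-1^1·+1^1 = +1.
(a,b)_11: α=-2, u≡8; β=0, v≡9 (mod 11); (8|11)=-1, (9|11)=+1; sign (−1)^0·-1^0·+1^-2 = +1.
(24395, -7513879555 / ℚ) ramifies at {13, 17, 19, 41}: a division algebra.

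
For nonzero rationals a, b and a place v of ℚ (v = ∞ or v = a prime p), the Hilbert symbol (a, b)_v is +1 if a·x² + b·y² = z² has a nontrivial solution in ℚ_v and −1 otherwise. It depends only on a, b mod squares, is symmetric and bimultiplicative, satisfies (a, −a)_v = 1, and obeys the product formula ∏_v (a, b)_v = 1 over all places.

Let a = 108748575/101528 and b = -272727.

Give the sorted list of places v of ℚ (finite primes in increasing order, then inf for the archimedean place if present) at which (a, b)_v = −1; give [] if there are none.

[3, 13]

(a, b) ≡ (343434, -3367) mod (ℚ^×)²; places V = {2, 3, 5, 7, 13, 17, 37, ∞}.
(a,b)_∞: sgn(343434)=+, sgn(-3367)=−, so +1.
(a,b)_7: α=-3, u≡6; β=1, v≡1 (mod 7); (6|7)=-1, (1|7)=+1; sign (−1)^1·-1^1·+1^-3 = +1.
(a,b)_13: α=1, u≡2; β=1, v≡3 (mod 13); (2|13)=-1, (3|13)=+1; sign (−1)^0·-1^1·+1^1 = -1.
(a,b)_5: α=2, u≡1; β=0, v≡3 (mod 5); (1|5)=+1, (3|5)=-1; sign (−1)^0·+1^0·-1^2 = +1.
(a,b)_37: α=-1, u≡35; β=1, v≡29 (mod 37); (35|37)=-1, (29|37)=-1; sign (−1)^0·-1^1·-1^-1 = +1.
(a,b)_3: α=9, u≡1; β=4, v≡2 (mod 3); (1|3)=+1, (2|3)=-1; sign (−1)^0·+1^4·-1^9 = -1.
(a,b)_17: α=1, u≡7; β=0, v≡4 (mod 17); (7|17)=-1, (4|17)=+1; sign (−1)^0·-1^0·+1^1 = +1.
(a,b)_2: α=-3, β=0; u≡5, v≡1 (mod 8); ε(u)ε(v)=0·0, αω(v)=-3·0, βω(u)=0·1; sum ≡ 0  ⇒  +1.
(343434, -3367 / ℚ) ramifies at {3, 13}: a division algebra.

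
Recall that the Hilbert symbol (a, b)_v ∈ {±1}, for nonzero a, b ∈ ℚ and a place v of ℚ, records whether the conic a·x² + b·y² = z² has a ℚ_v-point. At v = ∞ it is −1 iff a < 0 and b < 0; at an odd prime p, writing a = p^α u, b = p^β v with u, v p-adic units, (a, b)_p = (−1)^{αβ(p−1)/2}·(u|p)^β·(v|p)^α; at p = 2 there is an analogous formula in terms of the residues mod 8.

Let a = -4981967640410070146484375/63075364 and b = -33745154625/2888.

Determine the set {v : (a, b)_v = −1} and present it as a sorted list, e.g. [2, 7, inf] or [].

[5, 7, 13, inf]

Mod squares: a ≡ -7, b ≡ -130. Check v ∈ {∞, 2, 3, 5, 7, 11, 13, 19, 31}.
v=31: a=31^4·(≡11), b=31^2·(≡1) mod 31; (11|31)=-1, (1|31)=+1; (−1)^{4·2·15}·(-1)^2·(+1)^4 = +1.
v=19: a=19^-4·(≡3), b=19^-2·(≡3) mod 19; (3|19)=-1, (3|19)=-1; (−1)^{-4·-2·9}·(-1)^-2·(-1)^-4 = +1.
v=2: v_2(a)=-2, v_2(b)=-3; units ≡ 1, 7 (mod 8); ε·ε+αω+βω = 0·1+-2·0+-3·0 ≡ 0  ⇒  (a,b)_2 = +1.
v=3: a=3^4·(≡2), b=3^2·(≡2) mod 3; (2|3)=-1, (2|3)=-1; (−1)^{4·2·1}·(-1)^2·(-1)^4 = +1.
v=5: a=5^10·(≡3), b=5^3·(≡1) mod 5; (3|5)=-1, (1|5)=+1; (−1)^{10·3·2}·(-1)^3·(+1)^10 = -1.
v=13: a=13^2·(≡11), b=13^1·(≡12) mod 13; (11|13)=-1, (12|13)=+1; (−1)^{2·1·6}·(-1)^1·(+1)^2 = -1.
v=11: a=11^-2·(≡4), b=11^0·(≡10) mod 11; (4|11)=+1, (10|11)=-1; (−1)^{-2·0·5}·(+1)^0·(-1)^-2 = +1.
v=7: a=7^9·(≡5), b=7^4·(≡6) mod 7; (5|7)=-1, (6|7)=-1; (−1)^{9·4·3}·(-1)^4·(-1)^9 = -1.
v=∞: -7 < 0 and -130 < 0  ⇒  (a,b)_∞ = -1.
|Ram(-7, -130)| = 4, even; anisotropic at {5, 7, 13, ∞}.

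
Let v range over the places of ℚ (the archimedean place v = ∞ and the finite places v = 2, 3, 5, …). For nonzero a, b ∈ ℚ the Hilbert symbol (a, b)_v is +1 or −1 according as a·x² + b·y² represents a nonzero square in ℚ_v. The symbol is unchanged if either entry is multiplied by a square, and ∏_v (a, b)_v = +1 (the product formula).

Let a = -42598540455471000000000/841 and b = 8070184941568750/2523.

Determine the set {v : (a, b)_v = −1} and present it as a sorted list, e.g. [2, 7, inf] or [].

[3, 5, 7, 11]

Mod squares: a ≡ -2310, b ≡ 2730. Check v ∈ {∞, 2, 3, 5, 7, 11, 13, 17, 29}.
v=17: a=17^0·(≡1), b=17^2·(≡12) mod 17; (1|17)=+1, (12|17)=-1; (−1)^{0·2·8}·(+1)^2·(-1)^0 = +1.
v=13: a=13^4·(≡1), b=13^3·(≡7) mod 13; (1|13)=+1, (7|13)=-1; (−1)^{4·3·6}·(+1)^3·(-1)^4 = +1.
v=3: a=3^3·(≡1), b=3^-1·(≡1) mod 3; (1|3)=+1, (1|3)=+1; (−1)^{3·-1·1}·(+1)^-1·(+1)^3 = -1.
v=29: a=29^-2·(≡17), b=29^-2·(≡16) mod 29; (17|29)=-1, (16|29)=+1; (−1)^{-2·-2·14}·(-1)^-2·(+1)^-2 = +1.
v=2: v_2(a)=9, v_2(b)=1; units ≡ 5, 5 (mod 8); ε·ε+αω+βω = 0·0+9·1+1·1 ≡ 0  ⇒  (a,b)_2 = +1.
v=5: a=5^9·(≡3), b=5^5·(≡4) mod 5; (3|5)=-1, (4|5)=+1; (−1)^{9·5·2}·(-1)^5·(+1)^9 = -1.
v=∞: -2310 < 0 and 2730 > 0  ⇒  (a,b)_∞ = +1.
v=11: a=11^5·(≡10), b=11^2·(≡10) mod 11; (10|11)=-1, (10|11)=-1; (−1)^{5·2·5}·(-1)^2·(-1)^5 = -1.
v=7: a=7^3·(≡5), b=7^5·(≡6) mod 7; (5|7)=-1, (6|7)=-1; (−1)^{3·5·3}·(-1)^5·(-1)^3 = -1.
(-2310, 2730 / ℚ) ramifies at {3, 5, 7, 11}: a division algebra.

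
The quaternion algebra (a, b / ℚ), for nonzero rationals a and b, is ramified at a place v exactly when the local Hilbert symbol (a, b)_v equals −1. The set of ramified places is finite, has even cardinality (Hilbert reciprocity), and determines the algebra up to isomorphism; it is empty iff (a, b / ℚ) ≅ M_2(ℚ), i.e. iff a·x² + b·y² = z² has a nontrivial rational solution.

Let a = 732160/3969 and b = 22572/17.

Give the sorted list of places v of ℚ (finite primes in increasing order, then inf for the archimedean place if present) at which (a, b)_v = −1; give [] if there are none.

[2, 19]

Mod squares: a ≡ 715, b ≡ 10659. Check v ∈ {∞, 2, 3, 5, 7, 11, 13, 17, 19}.
v=2: v_2(a)=10, v_2(b)=2; units ≡ 3, 3 (mod 8); ε·ε+αω+βω = 1·1+10·1+2·1 ≡ 1  ⇒  (a,b)_2 = -1.
v=19: a=19^0·(≡12), b=19^1·(≡14) mod 19; (12|19)=-1, (14|19)=-1; (−1)^{0·1·9}·(-1)^1·(-1)^0 = -1.
v=∞: 715 > 0 and 10659 > 0  ⇒  (a,b)_∞ = +1.
v=17: a=17^0·(≡9), b=17^-1·(≡13) mod 17; (9|17)=+1, (13|17)=+1; (−1)^{0·-1·8}·(+1)^-1·(+1)^0 = +1.
v=5: a=5^1·(≡3), b=5^0·(≡1) mod 5; (3|5)=-1, (1|5)=+1; (−1)^{1·0·2}·(-1)^0·(+1)^1 = +1.
v=3: a=3^-4·(≡1), b=3^3·(≡1) mod 3; (1|3)=+1, (1|3)=+1; (−1)^{-4·3·1}·(+1)^3·(+1)^-4 = +1.
v=7: a=7^-2·(≡4), b=7^0·(≡6) mod 7; (4|7)=+1, (6|7)=-1; (−1)^{-2·0·3}·(+1)^0·(-1)^-2 = +1.
v=13: a=13^1·(≡1), b=13^0·(≡1) mod 13; (1|13)=+1, (1|13)=+1; (−1)^{1·0·6}·(+1)^0·(+1)^1 = +1.
v=11: a=11^1·(≡6), b=11^1·(≡1) mod 11; (6|11)=-1, (1|11)=+1; (−1)^{1·1·5}·(-1)^1·(+1)^1 = +1.
(715, 10659 / ℚ) ramifies at {2, 19}: a division algebra.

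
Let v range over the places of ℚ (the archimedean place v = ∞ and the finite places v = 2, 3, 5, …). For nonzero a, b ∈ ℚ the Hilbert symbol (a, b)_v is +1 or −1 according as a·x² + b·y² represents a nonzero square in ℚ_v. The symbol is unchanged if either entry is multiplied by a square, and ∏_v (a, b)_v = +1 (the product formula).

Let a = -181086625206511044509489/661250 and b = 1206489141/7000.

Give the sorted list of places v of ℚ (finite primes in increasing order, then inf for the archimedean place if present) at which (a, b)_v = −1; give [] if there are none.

[2, 3, 5, 13]

(a, b) ≡ (-2002, 30030) mod (ℚ^×)²; places V = {2, 3, 5, 7, 11, 13, 23, 43, ∞}.
(a,b)_23: α=-2, u≡7; β=0, v≡19 (mod 23); (7|23)=-1, (19|23)=-1; sign (−1)^0·-1^0·-1^-2 = +1.
(a,b)_11: α=3, u≡9; β=1, v≡10 (mod 11); (9|11)=+1, (10|11)=-1; sign (−1)^1·+1^1·-1^3 = +1.
(a,b)_7: α=3, u≡4; β=-1, v≡3 (mod 7); (4|7)=+1, (3|7)=-1; sign (−1)^1·+1^-1·-1^3 = +1.
(a,b)_2: α=-1, β=-3; u≡7, v≡7 (mod 8); ε(u)ε(v)=1·1, αω(v)=-1·0, βω(u)=-3·0; sum ≡ 1  ⇒  -1.
(a,b)_13: α=7, u≡8; β=3, v≡12 (mod 13); (8|13)=-1, (12|13)=+1; sign (−1)^0·-1^3·+1^7 = -1.
(a,b)_∞: sgn(-2002)=−, sgn(30030)=+, so +1.
(a,b)_5: α=-4, u≡2; β=-3, v≡1 (mod 5); (2|5)=-1, (1|5)=+1; sign (−1)^0·-1^-3·+1^-4 = -1.
(a,b)_3: α=0, u≡2; β=3, v≡2 (mod 3); (2|3)=-1, (2|3)=-1; sign (−1)^0·-1^3·-1^0 = -1.
(a,b)_43: α=6, u≡18; β=2, v≡40 (mod 43); (18|43)=-1, (40|43)=+1; sign (−1)^0·-1^2·+1^6 = +1.
|Ram(-2002, 30030)| = 4, even; anisotropic at {2, 3, 5, 13}.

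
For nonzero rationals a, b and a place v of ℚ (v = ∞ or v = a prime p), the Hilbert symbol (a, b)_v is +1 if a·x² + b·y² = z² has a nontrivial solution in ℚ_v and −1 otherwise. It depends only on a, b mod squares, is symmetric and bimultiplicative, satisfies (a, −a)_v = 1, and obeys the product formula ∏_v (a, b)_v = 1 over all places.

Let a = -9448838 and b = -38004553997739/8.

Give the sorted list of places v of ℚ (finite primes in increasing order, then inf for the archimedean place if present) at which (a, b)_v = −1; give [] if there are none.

(a, b) ≡ (-6902, -518) mod (ℚ^×)²; places V = {2, 3, 7, 17, 29, 37, ∞}.
(a,b)_17: α=1, u≡1; β=2, v≡2 (mod 17); (1|17)=+1, (2|17)=+1; sign (−1)^0·+1^2·+1^1 = +1.
(a,b)_37: α=2, u≡17; β=3, v≡8 (mod 37); (17|37)=-1, (8|37)=-1; sign (−1)^0·-1^3·-1^2 = -1.
(a,b)_3: α=0, u≡1; β=2, v≡1 (mod 3); (1|3)=+1, (1|3)=+1; sign (−1)^0·+1^2·+1^0 = +1.
(a,b)_2: α=1, β=-3; u≡5, v≡5 (mod 8); ε(u)ε(v)=0·0, αω(v)=1·1, βω(u)=-3·1; sum ≡ 0  ⇒  +1.
(a,b)_29: α=1, u≡22; β=2, v≡20 (mod 29); (22|29)=+1, (20|29)=+1; sign (−1)^0·+1^2·+1^1 = +1.
(a,b)_7: α=1, u≡4; β=3, v≡3 (mod 7); (4|7)=+1, (3|7)=-1; sign (−1)^1·+1^3·-1^1 = +1.
(a,b)_∞: sgn(-6902)=−, sgn(-518)=−, so -1.
Ram(-6902, -518) = {37, ∞}; no ℚ_37-point on the conic.

[37, inf]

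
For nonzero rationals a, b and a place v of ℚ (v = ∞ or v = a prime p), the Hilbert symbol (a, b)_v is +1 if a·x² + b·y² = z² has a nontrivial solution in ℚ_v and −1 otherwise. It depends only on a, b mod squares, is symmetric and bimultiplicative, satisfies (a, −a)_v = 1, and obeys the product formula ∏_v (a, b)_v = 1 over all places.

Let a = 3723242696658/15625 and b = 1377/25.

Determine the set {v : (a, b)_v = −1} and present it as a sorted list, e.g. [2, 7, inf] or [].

(a, b) ≡ (24242, 17) mod (ℚ^×)²; places V = {2, 3, 5, 17, 23, 31, ∞}.
(a,b)_17: α=3, u≡13; β=1, v≡8 (mod 17); (13|17)=+1, (8|17)=+1; sign (−1)^0·+1^1·+1^3 = +1.
(a,b)_∞: sgn(24242)=+, sgn(17)=+, so +1.
(a,b)_2: α=1, β=0; u≡1, v≡1 (mod 8); ε(u)ε(v)=0·0, αω(v)=1·0, βω(u)=0·0; sum ≡ 0  ⇒  +1.
(a,b)_3: α=12, u≡2; β=4, v≡2 (mod 3); (2|3)=-1, (2|3)=-1; sign (−1)^0·-1^4·-1^12 = +1.
(a,b)_23: α=1, u≡15; β=0, v≡10 (mod 23); (15|23)=-1, (10|23)=-1; sign (−1)^0·-1^0·-1^1 = -1.
(a,b)_31: α=1, u≡2; β=0, v≡3 (mod 31); (2|31)=+1, (3|31)=-1; sign (−1)^0·+1^0·-1^1 = -1.
(a,b)_5: α=-6, u≡3; β=-2, v≡2 (mod 5); (3|5)=-1, (2|5)=-1; sign (−1)^0·-1^-2·-1^-6 = +1.
(24242, 17 / ℚ) ramifies at {23, 31}: a division algebra.

[23, 31]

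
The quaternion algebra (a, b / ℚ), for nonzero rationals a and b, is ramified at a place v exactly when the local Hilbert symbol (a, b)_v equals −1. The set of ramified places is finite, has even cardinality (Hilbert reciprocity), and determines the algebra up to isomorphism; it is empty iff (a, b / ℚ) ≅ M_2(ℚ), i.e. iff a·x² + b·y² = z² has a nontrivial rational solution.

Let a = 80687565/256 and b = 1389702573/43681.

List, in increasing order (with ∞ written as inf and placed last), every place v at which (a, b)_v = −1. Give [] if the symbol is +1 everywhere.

[5, 7]

Mod squares: a ≡ 182965, b ≡ 5957. Check v ∈ {∞, 2, 3, 5, 7, 11, 19, 23, 37, 43}.
v=5: a=5^1·(≡3), b=5^0·(≡3) mod 5; (3|5)=-1, (3|5)=-1; (−1)^{1·0·2}·(-1)^0·(-1)^1 = -1.
v=11: a=11^0·(≡8), b=11^-2·(≡8) mod 11; (8|11)=-1, (8|11)=-1; (−1)^{0·-2·5}·(-1)^-2·(-1)^0 = +1.
v=2: v_2(a)=-8, v_2(b)=0; units ≡ 5, 5 (mod 8); ε·ε+αω+βω = 0·0+-8·1+0·1 ≡ 0  ⇒  (a,b)_2 = +1.
v=3: a=3^2·(≡1), b=3^2·(≡2) mod 3; (1|3)=+1, (2|3)=-1; (−1)^{2·2·1}·(+1)^2·(-1)^2 = +1.
v=43: a=43^1·(≡11), b=43^0·(≡40) mod 43; (11|43)=+1, (40|43)=+1; (−1)^{1·0·21}·(+1)^0·(+1)^1 = +1.
v=7: a=7^2·(≡3), b=7^3·(≡4) mod 7; (3|7)=-1, (4|7)=+1; (−1)^{2·3·3}·(-1)^3·(+1)^2 = -1.
v=19: a=19^0·(≡2), b=19^-2·(≡10) mod 19; (2|19)=-1, (10|19)=-1; (−1)^{0·-2·9}·(-1)^-2·(-1)^0 = +1.
v=∞: 182965 > 0 and 5957 > 0  ⇒  (a,b)_∞ = +1.
v=23: a=23^1·(≡19), b=23^3·(≡6) mod 23; (19|23)=-1, (6|23)=+1; (−1)^{1·3·11}·(-1)^3·(+1)^1 = +1.
v=37: a=37^1·(≡24), b=37^1·(≡6) mod 37; (24|37)=-1, (6|37)=-1; (−1)^{1·1·18}·(-1)^1·(-1)^1 = +1.
(182965, 5957 / ℚ) ramifies at {5, 7}: a division algebra.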